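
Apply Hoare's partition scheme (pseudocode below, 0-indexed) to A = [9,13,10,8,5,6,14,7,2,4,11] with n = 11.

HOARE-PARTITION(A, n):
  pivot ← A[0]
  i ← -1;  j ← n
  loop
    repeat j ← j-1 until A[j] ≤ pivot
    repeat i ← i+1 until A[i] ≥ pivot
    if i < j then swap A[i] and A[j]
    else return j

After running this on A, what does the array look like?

pivot=9
j stops at 9 (4), i stops at 0 (9); swap ⇒ [4,13,10,8,5,6,14,7,2,9,11]
j stops at 8 (2), i stops at 1 (13); swap ⇒ [4,2,10,8,5,6,14,7,13,9,11]
j stops at 7 (7), i stops at 2 (10); swap ⇒ [4,2,7,8,5,6,14,10,13,9,11]
j stops at 5, i stops at 6; i≥j ⇒ return 5. A=[4,2,7,8,5,6,14,10,13,9,11]

[4,2,7,8,5,6,14,10,13,9,11]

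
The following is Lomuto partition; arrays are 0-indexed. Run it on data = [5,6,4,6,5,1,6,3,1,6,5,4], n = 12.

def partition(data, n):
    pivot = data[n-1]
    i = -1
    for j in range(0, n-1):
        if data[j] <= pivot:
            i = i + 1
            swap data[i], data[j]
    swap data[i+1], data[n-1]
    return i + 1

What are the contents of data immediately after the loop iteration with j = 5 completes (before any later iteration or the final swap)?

pivot=4, i=-1
j=0: 5>4, skip
j=1: 6>4, skip
j=2: 4≤4, i=0, swap(0,2) ⇒ [4,6,5,6,5,1,6,3,1,6,5,4]
j=3: 6>4, skip
j=4: 5>4, skip
j=5: 1≤4, i=1, swap(1,5) ⇒ [4,1,5,6,5,6,6,3,1,6,5,4]
(after j=5) data = [4,1,5,6,5,6,6,3,1,6,5,4]

[4,1,5,6,5,6,6,3,1,6,5,4]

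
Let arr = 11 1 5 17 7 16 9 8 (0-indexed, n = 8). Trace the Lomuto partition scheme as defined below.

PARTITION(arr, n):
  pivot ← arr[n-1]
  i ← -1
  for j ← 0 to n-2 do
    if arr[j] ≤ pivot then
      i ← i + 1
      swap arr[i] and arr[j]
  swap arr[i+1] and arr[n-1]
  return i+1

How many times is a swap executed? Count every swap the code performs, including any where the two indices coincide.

4

pivot=8, i=-1
j=0: 11>8, skip
j=1: 1≤8, i=0, swap(0,1) ⇒ 1 11 5 17 7 16 9 8
j=2: 5≤8, i=1, swap(1,2) ⇒ 1 5 11 17 7 16 9 8
j=3: 17>8, skip
j=4: 7≤8, i=2, swap(2,4) ⇒ 1 5 7 17 11 16 9 8
j=5: 16>8, skip
j=6: 9>8, skip
swap(3,7) ⇒ 1 5 7 8 11 16 9 17; return 3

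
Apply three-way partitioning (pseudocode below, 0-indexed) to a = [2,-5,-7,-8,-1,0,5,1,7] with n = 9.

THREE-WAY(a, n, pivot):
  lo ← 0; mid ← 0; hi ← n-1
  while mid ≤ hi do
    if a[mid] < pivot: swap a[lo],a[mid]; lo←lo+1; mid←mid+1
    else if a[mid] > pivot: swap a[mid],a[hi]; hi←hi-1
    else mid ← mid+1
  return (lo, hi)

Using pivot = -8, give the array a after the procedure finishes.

[-8,-7,-5,-1,0,5,1,7,2]

pivot = -8; lo=0, mid=0, hi=8
a[mid]=2>-8: swap a[0],a[8]; hi=7 → [7,-5,-7,-8,-1,0,5,1,2]
a[mid]=7>-8: swap a[0],a[7]; hi=6 → [1,-5,-7,-8,-1,0,5,7,2]
a[mid]=1>-8: swap a[0],a[6]; hi=5 → [5,-5,-7,-8,-1,0,1,7,2]
a[mid]=5>-8: swap a[0],a[5]; hi=4 → [0,-5,-7,-8,-1,5,1,7,2]
a[mid]=0>-8: swap a[0],a[4]; hi=3 → [-1,-5,-7,-8,0,5,1,7,2]
a[mid]=-1>-8: swap a[0],a[3]; hi=2 → [-8,-5,-7,-1,0,5,1,7,2]
a[mid]=-8=-8: mid=1
a[mid]=-5>-8: swap a[1],a[2]; hi=1 → [-8,-7,-5,-1,0,5,1,7,2]
a[mid]=-7>-8: swap a[1],a[1]; hi=0 → [-8,-7,-5,-1,0,5,1,7,2]
end: lo=0, hi=0; a = [-8,-7,-5,-1,0,5,1,7,2]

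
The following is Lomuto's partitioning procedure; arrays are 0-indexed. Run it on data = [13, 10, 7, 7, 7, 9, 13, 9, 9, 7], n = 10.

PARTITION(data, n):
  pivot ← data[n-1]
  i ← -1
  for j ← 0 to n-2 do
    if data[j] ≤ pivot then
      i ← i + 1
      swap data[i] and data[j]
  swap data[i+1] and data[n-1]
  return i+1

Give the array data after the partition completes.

[7, 7, 7, 7, 13, 9, 13, 9, 9, 10]

pivot=7, i=-1
j=0: 13>7, skip
j=1: 10>7, skip
j=2: 7≤7, i=0, swap(0,2) ⇒ [7, 10, 13, 7, 7, 9, 13, 9, 9, 7]
j=3: 7≤7, i=1, swap(1,3) ⇒ [7, 7, 13, 10, 7, 9, 13, 9, 9, 7]
j=4: 7≤7, i=2, swap(2,4) ⇒ [7, 7, 7, 10, 13, 9, 13, 9, 9, 7]
j=5: 9>7, skip
j=6: 13>7, skip
j=7: 9>7, skip
j=8: 9>7, skip
swap(3,9) ⇒ [7, 7, 7, 7, 13, 9, 13, 9, 9, 10]; return 3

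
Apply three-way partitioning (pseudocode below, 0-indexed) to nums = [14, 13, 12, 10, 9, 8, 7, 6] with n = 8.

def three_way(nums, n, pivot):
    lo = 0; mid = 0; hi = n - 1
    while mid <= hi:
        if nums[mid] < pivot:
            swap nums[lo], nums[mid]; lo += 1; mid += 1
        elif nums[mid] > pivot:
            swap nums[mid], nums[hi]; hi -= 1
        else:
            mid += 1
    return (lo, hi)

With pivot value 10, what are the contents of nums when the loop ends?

pivot = 10; lo=0, mid=0, hi=7
nums[mid]=14>10: swap nums[0],nums[7]; hi=6 → [6, 13, 12, 10, 9, 8, 7, 14]
nums[mid]=6<10: swap nums[0],nums[0]; lo=1,mid=1 → [6, 13, 12, 10, 9, 8, 7, 14]
nums[mid]=13>10: swap nums[1],nums[6]; hi=5 → [6, 7, 12, 10, 9, 8, 13, 14]
nums[mid]=7<10: swap nums[1],nums[1]; lo=2,mid=2 → [6, 7, 12, 10, 9, 8, 13, 14]
nums[mid]=12>10: swap nums[2],nums[5]; hi=4 → [6, 7, 8, 10, 9, 12, 13, 14]
nums[mid]=8<10: swap nums[2],nums[2]; lo=3,mid=3 → [6, 7, 8, 10, 9, 12, 13, 14]
nums[mid]=10=10: mid=4
nums[mid]=9<10: swap nums[3],nums[4]; lo=4,mid=5 → [6, 7, 8, 9, 10, 12, 13, 14]
end: lo=4, hi=4; nums = [6, 7, 8, 9, 10, 12, 13, 14]

[6, 7, 8, 9, 10, 12, 13, 14]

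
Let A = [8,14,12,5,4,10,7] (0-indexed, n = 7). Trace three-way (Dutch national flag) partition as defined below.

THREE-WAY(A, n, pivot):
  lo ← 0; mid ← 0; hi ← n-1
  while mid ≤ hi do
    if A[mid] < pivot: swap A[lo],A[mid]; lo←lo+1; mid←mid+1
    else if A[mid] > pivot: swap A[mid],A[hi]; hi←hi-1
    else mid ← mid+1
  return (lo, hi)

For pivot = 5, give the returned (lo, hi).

(1, 1)

lo=0 mid=0 hi=6
8>5: swap(0,6), hi=5 ⇒ [7,14,12,5,4,10,8]
7>5: swap(0,5), hi=4 ⇒ [10,14,12,5,4,7,8]
10>5: swap(0,4), hi=3 ⇒ [4,14,12,5,10,7,8]
4<5: swap(0,0), lo=1 mid=1 ⇒ [4,14,12,5,10,7,8]
14>5: swap(1,3), hi=2 ⇒ [4,5,12,14,10,7,8]
5=5: mid=2
12>5: swap(2,2), hi=1 ⇒ [4,5,12,14,10,7,8]
done. lo=1 hi=1; A=[4,5,12,14,10,7,8]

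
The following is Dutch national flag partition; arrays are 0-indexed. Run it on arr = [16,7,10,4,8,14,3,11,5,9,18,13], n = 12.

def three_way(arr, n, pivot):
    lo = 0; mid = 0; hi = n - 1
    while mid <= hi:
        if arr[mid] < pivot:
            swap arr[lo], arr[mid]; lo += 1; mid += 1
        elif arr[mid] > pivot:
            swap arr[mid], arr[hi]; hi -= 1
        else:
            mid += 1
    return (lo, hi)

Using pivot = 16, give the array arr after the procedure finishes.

[7,10,4,8,14,3,11,5,9,13,16,18]

lo=0 mid=0 hi=11
16=16: mid=1
7<16: swap(0,1), lo=1 mid=2 ⇒ [7,16,10,4,8,14,3,11,5,9,18,13]
10<16: swap(1,2), lo=2 mid=3 ⇒ [7,10,16,4,8,14,3,11,5,9,18,13]
4<16: swap(2,3), lo=3 mid=4 ⇒ [7,10,4,16,8,14,3,11,5,9,18,13]
8<16: swap(3,4), lo=4 mid=5 ⇒ [7,10,4,8,16,14,3,11,5,9,18,13]
14<16: swap(4,5), lo=5 mid=6 ⇒ [7,10,4,8,14,16,3,11,5,9,18,13]
3<16: swap(5,6), lo=6 mid=7 ⇒ [7,10,4,8,14,3,16,11,5,9,18,13]
11<16: swap(6,7), lo=7 mid=8 ⇒ [7,10,4,8,14,3,11,16,5,9,18,13]
5<16: swap(7,8), lo=8 mid=9 ⇒ [7,10,4,8,14,3,11,5,16,9,18,13]
9<16: swap(8,9), lo=9 mid=10 ⇒ [7,10,4,8,14,3,11,5,9,16,18,13]
18>16: swap(10,11), hi=10 ⇒ [7,10,4,8,14,3,11,5,9,16,13,18]
13<16: swap(9,10), lo=10 mid=11 ⇒ [7,10,4,8,14,3,11,5,9,13,16,18]
done. lo=10 hi=10; arr=[7,10,4,8,14,3,11,5,9,13,16,18]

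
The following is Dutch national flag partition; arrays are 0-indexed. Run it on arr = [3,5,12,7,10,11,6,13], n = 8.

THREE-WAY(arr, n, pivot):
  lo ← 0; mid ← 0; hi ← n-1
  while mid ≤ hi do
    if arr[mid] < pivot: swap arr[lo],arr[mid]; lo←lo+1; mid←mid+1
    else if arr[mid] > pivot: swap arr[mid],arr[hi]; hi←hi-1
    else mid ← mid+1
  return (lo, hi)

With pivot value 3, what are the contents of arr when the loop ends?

[3,12,7,10,11,6,13,5]

pivot = 3; lo=0, mid=0, hi=7
arr[mid]=3=3: mid=1
arr[mid]=5>3: swap arr[1],arr[7]; hi=6 → [3,13,12,7,10,11,6,5]
arr[mid]=13>3: swap arr[1],arr[6]; hi=5 → [3,6,12,7,10,11,13,5]
arr[mid]=6>3: swap arr[1],arr[5]; hi=4 → [3,11,12,7,10,6,13,5]
arr[mid]=11>3: swap arr[1],arr[4]; hi=3 → [3,10,12,7,11,6,13,5]
arr[mid]=10>3: swap arr[1],arr[3]; hi=2 → [3,7,12,10,11,6,13,5]
arr[mid]=7>3: swap arr[1],arr[2]; hi=1 → [3,12,7,10,11,6,13,5]
arr[mid]=12>3: swap arr[1],arr[1]; hi=0 → [3,12,7,10,11,6,13,5]
end: lo=0, hi=0; arr = [3,12,7,10,11,6,13,5]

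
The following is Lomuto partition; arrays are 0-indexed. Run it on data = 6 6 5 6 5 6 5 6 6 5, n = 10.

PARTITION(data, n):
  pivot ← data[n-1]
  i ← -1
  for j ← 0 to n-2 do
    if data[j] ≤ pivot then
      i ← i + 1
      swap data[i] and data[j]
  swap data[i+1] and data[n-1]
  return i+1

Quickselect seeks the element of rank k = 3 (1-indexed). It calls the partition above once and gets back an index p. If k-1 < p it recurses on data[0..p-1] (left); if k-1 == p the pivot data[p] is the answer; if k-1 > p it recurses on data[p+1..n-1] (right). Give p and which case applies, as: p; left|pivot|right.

3; left

pivot=5, i=-1
j=0: 6>5, skip
j=1: 6>5, skip
j=2: 5≤5, i=0, swap(0,2) ⇒ 5 6 6 6 5 6 5 6 6 5
j=3: 6>5, skip
j=4: 5≤5, i=1, swap(1,4) ⇒ 5 5 6 6 6 6 5 6 6 5
j=5: 6>5, skip
j=6: 5≤5, i=2, swap(2,6) ⇒ 5 5 5 6 6 6 6 6 6 5
j=7: 6>5, skip
j=8: 6>5, skip
swap(3,9) ⇒ 5 5 5 5 6 6 6 6 6 6; return 3
p = 3; k-1 = 2 < 3 ⇒ left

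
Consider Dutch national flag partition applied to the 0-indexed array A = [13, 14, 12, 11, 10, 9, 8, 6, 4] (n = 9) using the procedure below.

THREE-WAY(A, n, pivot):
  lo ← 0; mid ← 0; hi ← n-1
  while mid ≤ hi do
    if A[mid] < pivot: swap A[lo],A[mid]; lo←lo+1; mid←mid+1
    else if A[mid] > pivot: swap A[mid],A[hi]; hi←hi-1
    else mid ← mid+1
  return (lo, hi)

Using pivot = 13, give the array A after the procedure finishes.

lo=0 mid=0 hi=8
13=13: mid=1
14>13: swap(1,8), hi=7 ⇒ [13, 4, 12, 11, 10, 9, 8, 6, 14]
4<13: swap(0,1), lo=1 mid=2 ⇒ [4, 13, 12, 11, 10, 9, 8, 6, 14]
12<13: swap(1,2), lo=2 mid=3 ⇒ [4, 12, 13, 11, 10, 9, 8, 6, 14]
11<13: swap(2,3), lo=3 mid=4 ⇒ [4, 12, 11, 13, 10, 9, 8, 6, 14]
10<13: swap(3,4), lo=4 mid=5 ⇒ [4, 12, 11, 10, 13, 9, 8, 6, 14]
9<13: swap(4,5), lo=5 mid=6 ⇒ [4, 12, 11, 10, 9, 13, 8, 6, 14]
8<13: swap(5,6), lo=6 mid=7 ⇒ [4, 12, 11, 10, 9, 8, 13, 6, 14]
6<13: swap(6,7), lo=7 mid=8 ⇒ [4, 12, 11, 10, 9, 8, 6, 13, 14]
done. lo=7 hi=7; A=[4, 12, 11, 10, 9, 8, 6, 13, 14]

[4, 12, 11, 10, 9, 8, 6, 13, 14]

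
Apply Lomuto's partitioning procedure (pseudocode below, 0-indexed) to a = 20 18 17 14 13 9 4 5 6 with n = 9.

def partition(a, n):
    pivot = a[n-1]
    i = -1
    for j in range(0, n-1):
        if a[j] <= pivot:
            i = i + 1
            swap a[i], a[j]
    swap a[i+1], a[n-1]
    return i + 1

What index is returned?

pivot = a[8] = 6; i = -1
j=0: a[0]=20 > 6 → no swap
j=1: a[1]=18 > 6 → no swap
j=2: a[2]=17 > 6 → no swap
j=3: a[3]=14 > 6 → no swap
j=4: a[4]=13 > 6 → no swap
j=5: a[5]=9 > 6 → no swap
j=6: a[6]=4 ≤ 6 → i=0, swap a[0],a[6] → 4 18 17 14 13 9 20 5 6
j=7: a[7]=5 ≤ 6 → i=1, swap a[1],a[7] → 4 5 17 14 13 9 20 18 6
final swap a[2],a[8] → 4 5 6 14 13 9 20 18 17; return 2

2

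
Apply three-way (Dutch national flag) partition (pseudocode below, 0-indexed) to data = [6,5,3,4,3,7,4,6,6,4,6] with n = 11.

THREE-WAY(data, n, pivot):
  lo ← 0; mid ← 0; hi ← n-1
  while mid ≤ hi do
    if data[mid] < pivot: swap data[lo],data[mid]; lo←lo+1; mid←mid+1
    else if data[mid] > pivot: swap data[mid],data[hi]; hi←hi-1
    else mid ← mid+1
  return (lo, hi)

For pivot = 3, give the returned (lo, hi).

(0, 1)

lo=0 mid=0 hi=10
6>3: swap(0,10), hi=9 ⇒ [6,5,3,4,3,7,4,6,6,4,6]
6>3: swap(0,9), hi=8 ⇒ [4,5,3,4,3,7,4,6,6,6,6]
4>3: swap(0,8), hi=7 ⇒ [6,5,3,4,3,7,4,6,4,6,6]
6>3: swap(0,7), hi=6 ⇒ [6,5,3,4,3,7,4,6,4,6,6]
6>3: swap(0,6), hi=5 ⇒ [4,5,3,4,3,7,6,6,4,6,6]
4>3: swap(0,5), hi=4 ⇒ [7,5,3,4,3,4,6,6,4,6,6]
7>3: swap(0,4), hi=3 ⇒ [3,5,3,4,7,4,6,6,4,6,6]
3=3: mid=1
5>3: swap(1,3), hi=2 ⇒ [3,4,3,5,7,4,6,6,4,6,6]
4>3: swap(1,2), hi=1 ⇒ [3,3,4,5,7,4,6,6,4,6,6]
3=3: mid=2
done. lo=0 hi=1; data=[3,3,4,5,7,4,6,6,4,6,6]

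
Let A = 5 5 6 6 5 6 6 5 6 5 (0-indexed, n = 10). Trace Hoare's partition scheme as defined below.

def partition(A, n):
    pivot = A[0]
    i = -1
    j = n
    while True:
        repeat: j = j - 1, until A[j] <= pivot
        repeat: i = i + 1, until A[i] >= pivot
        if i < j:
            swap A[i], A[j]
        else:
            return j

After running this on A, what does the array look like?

pivot=5
j stops at 9 (5), i stops at 0 (5); swap ⇒ 5 5 6 6 5 6 6 5 6 5
j stops at 7 (5), i stops at 1 (5); swap ⇒ 5 5 6 6 5 6 6 5 6 5
j stops at 4 (5), i stops at 2 (6); swap ⇒ 5 5 5 6 6 6 6 5 6 5
j stops at 2, i stops at 3; i≥j ⇒ return 2. A=5 5 5 6 6 6 6 5 6 5

5 5 5 6 6 6 6 5 6 5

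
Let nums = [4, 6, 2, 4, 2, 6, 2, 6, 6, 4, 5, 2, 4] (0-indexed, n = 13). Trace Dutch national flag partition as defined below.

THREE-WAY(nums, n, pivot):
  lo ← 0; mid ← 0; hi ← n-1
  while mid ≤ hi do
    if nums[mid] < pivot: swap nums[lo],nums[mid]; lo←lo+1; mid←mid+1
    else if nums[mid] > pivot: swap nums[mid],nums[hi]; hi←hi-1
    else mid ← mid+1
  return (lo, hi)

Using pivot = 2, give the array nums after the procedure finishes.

[2, 2, 2, 2, 6, 4, 6, 6, 4, 5, 6, 4, 4]

lo=0 mid=0 hi=12
4>2: swap(0,12), hi=11 ⇒ [4, 6, 2, 4, 2, 6, 2, 6, 6, 4, 5, 2, 4]
4>2: swap(0,11), hi=10 ⇒ [2, 6, 2, 4, 2, 6, 2, 6, 6, 4, 5, 4, 4]
2=2: mid=1
6>2: swap(1,10), hi=9 ⇒ [2, 5, 2, 4, 2, 6, 2, 6, 6, 4, 6, 4, 4]
5>2: swap(1,9), hi=8 ⇒ [2, 4, 2, 4, 2, 6, 2, 6, 6, 5, 6, 4, 4]
4>2: swap(1,8), hi=7 ⇒ [2, 6, 2, 4, 2, 6, 2, 6, 4, 5, 6, 4, 4]
6>2: swap(1,7), hi=6 ⇒ [2, 6, 2, 4, 2, 6, 2, 6, 4, 5, 6, 4, 4]
6>2: swap(1,6), hi=5 ⇒ [2, 2, 2, 4, 2, 6, 6, 6, 4, 5, 6, 4, 4]
2=2: mid=2
2=2: mid=3
4>2: swap(3,5), hi=4 ⇒ [2, 2, 2, 6, 2, 4, 6, 6, 4, 5, 6, 4, 4]
6>2: swap(3,4), hi=3 ⇒ [2, 2, 2, 2, 6, 4, 6, 6, 4, 5, 6, 4, 4]
2=2: mid=4
done. lo=0 hi=3; nums=[2, 2, 2, 2, 6, 4, 6, 6, 4, 5, 6, 4, 4]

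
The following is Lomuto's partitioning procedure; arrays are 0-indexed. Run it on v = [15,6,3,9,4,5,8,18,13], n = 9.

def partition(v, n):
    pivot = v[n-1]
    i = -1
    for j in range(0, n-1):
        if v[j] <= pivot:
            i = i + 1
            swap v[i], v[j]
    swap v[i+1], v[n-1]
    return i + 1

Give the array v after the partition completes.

[6,3,9,4,5,8,13,18,15]

pivot=13, i=-1
j=0: 15>13, skip
j=1: 6≤13, i=0, swap(0,1) ⇒ [6,15,3,9,4,5,8,18,13]
j=2: 3≤13, i=1, swap(1,2) ⇒ [6,3,15,9,4,5,8,18,13]
j=3: 9≤13, i=2, swap(2,3) ⇒ [6,3,9,15,4,5,8,18,13]
j=4: 4≤13, i=3, swap(3,4) ⇒ [6,3,9,4,15,5,8,18,13]
j=5: 5≤13, i=4, swap(4,5) ⇒ [6,3,9,4,5,15,8,18,13]
j=6: 8≤13, i=5, swap(5,6) ⇒ [6,3,9,4,5,8,15,18,13]
j=7: 18>13, skip
swap(6,8) ⇒ [6,3,9,4,5,8,13,18,15]; return 6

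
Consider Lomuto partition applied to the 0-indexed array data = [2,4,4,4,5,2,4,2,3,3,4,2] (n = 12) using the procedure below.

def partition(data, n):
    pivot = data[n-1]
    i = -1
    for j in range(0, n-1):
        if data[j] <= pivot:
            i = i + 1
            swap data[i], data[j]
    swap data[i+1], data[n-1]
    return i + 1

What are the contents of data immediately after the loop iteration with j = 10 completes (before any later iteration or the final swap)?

[2,2,2,4,5,4,4,4,3,3,4,2]

pivot = data[11] = 2; i = -1
j=0: data[0]=2 ≤ 2 → i=0, swap data[0],data[0] (no change) → [2,4,4,4,5,2,4,2,3,3,4,2]
j=1: data[1]=4 > 2 → no swap
j=2: data[2]=4 > 2 → no swap
j=3: data[3]=4 > 2 → no swap
j=4: data[4]=5 > 2 → no swap
j=5: data[5]=2 ≤ 2 → i=1, swap data[1],data[5] → [2,2,4,4,5,4,4,2,3,3,4,2]
j=6: data[6]=4 > 2 → no swap
j=7: data[7]=2 ≤ 2 → i=2, swap data[2],data[7] → [2,2,2,4,5,4,4,4,3,3,4,2]
j=8: data[8]=3 > 2 → no swap
j=9: data[9]=3 > 2 → no swap
j=10: data[10]=4 > 2 → no swap
(after j=10) data = [2,2,2,4,5,4,4,4,3,3,4,2]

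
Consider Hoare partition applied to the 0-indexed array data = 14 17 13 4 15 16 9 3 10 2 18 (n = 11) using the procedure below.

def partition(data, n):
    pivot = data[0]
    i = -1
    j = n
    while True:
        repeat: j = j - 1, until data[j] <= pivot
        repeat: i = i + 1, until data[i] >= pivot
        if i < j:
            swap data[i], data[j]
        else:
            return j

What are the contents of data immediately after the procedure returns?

pivot=14
j stops at 9 (2), i stops at 0 (14); swap ⇒ 2 17 13 4 15 16 9 3 10 14 18
j stops at 8 (10), i stops at 1 (17); swap ⇒ 2 10 13 4 15 16 9 3 17 14 18
j stops at 7 (3), i stops at 4 (15); swap ⇒ 2 10 13 4 3 16 9 15 17 14 18
j stops at 6 (9), i stops at 5 (16); swap ⇒ 2 10 13 4 3 9 16 15 17 14 18
j stops at 5, i stops at 6; i≥j ⇒ return 5. data=2 10 13 4 3 9 16 15 17 14 18

2 10 13 4 3 9 16 15 17 14 18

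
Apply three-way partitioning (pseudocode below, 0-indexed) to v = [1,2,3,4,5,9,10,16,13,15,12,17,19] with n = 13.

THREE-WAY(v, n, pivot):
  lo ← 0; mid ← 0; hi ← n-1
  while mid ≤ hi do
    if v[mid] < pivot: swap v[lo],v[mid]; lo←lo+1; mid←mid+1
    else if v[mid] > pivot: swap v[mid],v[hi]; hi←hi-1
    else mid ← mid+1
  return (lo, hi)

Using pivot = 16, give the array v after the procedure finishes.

[1,2,3,4,5,9,10,13,15,12,16,19,17]

pivot = 16; lo=0, mid=0, hi=12
v[mid]=1<16: swap v[0],v[0]; lo=1,mid=1 → [1,2,3,4,5,9,10,16,13,15,12,17,19]
v[mid]=2<16: swap v[1],v[1]; lo=2,mid=2 → [1,2,3,4,5,9,10,16,13,15,12,17,19]
v[mid]=3<16: swap v[2],v[2]; lo=3,mid=3 → [1,2,3,4,5,9,10,16,13,15,12,17,19]
v[mid]=4<16: swap v[3],v[3]; lo=4,mid=4 → [1,2,3,4,5,9,10,16,13,15,12,17,19]
v[mid]=5<16: swap v[4],v[4]; lo=5,mid=5 → [1,2,3,4,5,9,10,16,13,15,12,17,19]
v[mid]=9<16: swap v[5],v[5]; lo=6,mid=6 → [1,2,3,4,5,9,10,16,13,15,12,17,19]
v[mid]=10<16: swap v[6],v[6]; lo=7,mid=7 → [1,2,3,4,5,9,10,16,13,15,12,17,19]
v[mid]=16=16: mid=8
v[mid]=13<16: swap v[7],v[8]; lo=8,mid=9 → [1,2,3,4,5,9,10,13,16,15,12,17,19]
v[mid]=15<16: swap v[8],v[9]; lo=9,mid=10 → [1,2,3,4,5,9,10,13,15,16,12,17,19]
v[mid]=12<16: swap v[9],v[10]; lo=10,mid=11 → [1,2,3,4,5,9,10,13,15,12,16,17,19]
v[mid]=17>16: swap v[11],v[12]; hi=11 → [1,2,3,4,5,9,10,13,15,12,16,19,17]
v[mid]=19>16: swap v[11],v[11]; hi=10 → [1,2,3,4,5,9,10,13,15,12,16,19,17]
end: lo=10, hi=10; v = [1,2,3,4,5,9,10,13,15,12,16,19,17]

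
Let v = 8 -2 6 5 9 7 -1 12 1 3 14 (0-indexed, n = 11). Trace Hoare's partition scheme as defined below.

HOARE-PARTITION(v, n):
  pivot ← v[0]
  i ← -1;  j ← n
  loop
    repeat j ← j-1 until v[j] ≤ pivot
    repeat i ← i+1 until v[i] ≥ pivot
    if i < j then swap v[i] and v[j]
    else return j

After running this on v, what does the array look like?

3 -2 6 5 1 7 -1 12 9 8 14

pivot = v[0] = 8; i = -1, j = 11
j→9 (v[9]=3≤8), i→0 (v[0]=8≥8); i<j, swap → 3 -2 6 5 9 7 -1 12 1 8 14
j→8 (v[8]=1≤8), i→4 (v[4]=9≥8); i<j, swap → 3 -2 6 5 1 7 -1 12 9 8 14
j→6, i→7; i≥j, return j=6. v = 3 -2 6 5 1 7 -1 12 9 8 14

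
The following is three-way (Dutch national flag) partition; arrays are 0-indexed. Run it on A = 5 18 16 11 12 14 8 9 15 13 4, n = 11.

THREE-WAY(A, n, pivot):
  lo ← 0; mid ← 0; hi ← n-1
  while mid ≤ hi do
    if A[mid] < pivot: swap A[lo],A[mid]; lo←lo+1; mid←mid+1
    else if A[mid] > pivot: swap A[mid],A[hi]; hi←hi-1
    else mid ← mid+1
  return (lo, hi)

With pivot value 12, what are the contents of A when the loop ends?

lo=0 mid=0 hi=10
5<12: swap(0,0), lo=1 mid=1 ⇒ 5 18 16 11 12 14 8 9 15 13 4
18>12: swap(1,10), hi=9 ⇒ 5 4 16 11 12 14 8 9 15 13 18
4<12: swap(1,1), lo=2 mid=2 ⇒ 5 4 16 11 12 14 8 9 15 13 18
16>12: swap(2,9), hi=8 ⇒ 5 4 13 11 12 14 8 9 15 16 18
13>12: swap(2,8), hi=7 ⇒ 5 4 15 11 12 14 8 9 13 16 18
15>12: swap(2,7), hi=6 ⇒ 5 4 9 11 12 14 8 15 13 16 18
9<12: swap(2,2), lo=3 mid=3 ⇒ 5 4 9 11 12 14 8 15 13 16 18
11<12: swap(3,3), lo=4 mid=4 ⇒ 5 4 9 11 12 14 8 15 13 16 18
12=12: mid=5
14>12: swap(5,6), hi=5 ⇒ 5 4 9 11 12 8 14 15 13 16 18
8<12: swap(4,5), lo=5 mid=6 ⇒ 5 4 9 11 8 12 14 15 13 16 18
done. lo=5 hi=5; A=5 4 9 11 8 12 14 15 13 16 18

5 4 9 11 8 12 14 15 13 16 18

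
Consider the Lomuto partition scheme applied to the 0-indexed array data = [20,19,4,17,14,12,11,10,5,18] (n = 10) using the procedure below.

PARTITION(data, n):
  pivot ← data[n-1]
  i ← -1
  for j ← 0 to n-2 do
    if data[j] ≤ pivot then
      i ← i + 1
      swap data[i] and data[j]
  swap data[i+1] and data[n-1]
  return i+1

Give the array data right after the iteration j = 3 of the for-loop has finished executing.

[4,17,20,19,14,12,11,10,5,18]

pivot=18, i=-1
j=0: 20>18, skip
j=1: 19>18, skip
j=2: 4≤18, i=0, swap(0,2) ⇒ [4,19,20,17,14,12,11,10,5,18]
j=3: 17≤18, i=1, swap(1,3) ⇒ [4,17,20,19,14,12,11,10,5,18]
(after j=3) data = [4,17,20,19,14,12,11,10,5,18]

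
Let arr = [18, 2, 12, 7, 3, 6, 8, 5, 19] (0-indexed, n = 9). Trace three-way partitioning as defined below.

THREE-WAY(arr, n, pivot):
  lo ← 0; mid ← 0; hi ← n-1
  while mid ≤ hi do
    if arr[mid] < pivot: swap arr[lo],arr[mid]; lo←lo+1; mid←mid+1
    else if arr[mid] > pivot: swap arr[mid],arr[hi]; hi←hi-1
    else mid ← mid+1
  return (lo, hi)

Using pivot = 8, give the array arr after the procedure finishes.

[5, 2, 7, 3, 6, 8, 12, 19, 18]

pivot = 8; lo=0, mid=0, hi=8
arr[mid]=18>8: swap arr[0],arr[8]; hi=7 → [19, 2, 12, 7, 3, 6, 8, 5, 18]
arr[mid]=19>8: swap arr[0],arr[7]; hi=6 → [5, 2, 12, 7, 3, 6, 8, 19, 18]
arr[mid]=5<8: swap arr[0],arr[0]; lo=1,mid=1 → [5, 2, 12, 7, 3, 6, 8, 19, 18]
arr[mid]=2<8: swap arr[1],arr[1]; lo=2,mid=2 → [5, 2, 12, 7, 3, 6, 8, 19, 18]
arr[mid]=12>8: swap arr[2],arr[6]; hi=5 → [5, 2, 8, 7, 3, 6, 12, 19, 18]
arr[mid]=8=8: mid=3
arr[mid]=7<8: swap arr[2],arr[3]; lo=3,mid=4 → [5, 2, 7, 8, 3, 6, 12, 19, 18]
arr[mid]=3<8: swap arr[3],arr[4]; lo=4,mid=5 → [5, 2, 7, 3, 8, 6, 12, 19, 18]
arr[mid]=6<8: swap arr[4],arr[5]; lo=5,mid=6 → [5, 2, 7, 3, 6, 8, 12, 19, 18]
end: lo=5, hi=5; arr = [5, 2, 7, 3, 6, 8, 12, 19, 18]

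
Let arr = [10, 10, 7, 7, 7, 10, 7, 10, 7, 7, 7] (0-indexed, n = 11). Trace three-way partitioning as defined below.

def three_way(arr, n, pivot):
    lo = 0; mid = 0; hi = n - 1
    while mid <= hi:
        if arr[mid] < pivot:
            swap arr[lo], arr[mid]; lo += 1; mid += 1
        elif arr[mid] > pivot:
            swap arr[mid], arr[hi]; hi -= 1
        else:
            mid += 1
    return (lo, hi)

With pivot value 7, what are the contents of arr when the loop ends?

lo=0 mid=0 hi=10
10>7: swap(0,10), hi=9 ⇒ [7, 10, 7, 7, 7, 10, 7, 10, 7, 7, 10]
7=7: mid=1
10>7: swap(1,9), hi=8 ⇒ [7, 7, 7, 7, 7, 10, 7, 10, 7, 10, 10]
7=7: mid=2
7=7: mid=3
7=7: mid=4
7=7: mid=5
10>7: swap(5,8), hi=7 ⇒ [7, 7, 7, 7, 7, 7, 7, 10, 10, 10, 10]
7=7: mid=6
7=7: mid=7
10>7: swap(7,7), hi=6 ⇒ [7, 7, 7, 7, 7, 7, 7, 10, 10, 10, 10]
done. lo=0 hi=6; arr=[7, 7, 7, 7, 7, 7, 7, 10, 10, 10, 10]

[7, 7, 7, 7, 7, 7, 7, 10, 10, 10, 10]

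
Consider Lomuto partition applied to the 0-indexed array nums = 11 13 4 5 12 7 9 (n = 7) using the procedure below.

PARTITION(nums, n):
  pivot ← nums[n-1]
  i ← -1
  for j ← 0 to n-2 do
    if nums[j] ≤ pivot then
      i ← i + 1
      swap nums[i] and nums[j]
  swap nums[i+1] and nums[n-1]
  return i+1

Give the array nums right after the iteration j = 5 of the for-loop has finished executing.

4 5 7 13 12 11 9

pivot = nums[6] = 9; i = -1
j=0: nums[0]=11 > 9 → no swap
j=1: nums[1]=13 > 9 → no swap
j=2: nums[2]=4 ≤ 9 → i=0, swap nums[0],nums[2] → 4 13 11 5 12 7 9
j=3: nums[3]=5 ≤ 9 → i=1, swap nums[1],nums[3] → 4 5 11 13 12 7 9
j=4: nums[4]=12 > 9 → no swap
j=5: nums[5]=7 ≤ 9 → i=2, swap nums[2],nums[5] → 4 5 7 13 12 11 9
(after j=5) nums = 4 5 7 13 12 11 9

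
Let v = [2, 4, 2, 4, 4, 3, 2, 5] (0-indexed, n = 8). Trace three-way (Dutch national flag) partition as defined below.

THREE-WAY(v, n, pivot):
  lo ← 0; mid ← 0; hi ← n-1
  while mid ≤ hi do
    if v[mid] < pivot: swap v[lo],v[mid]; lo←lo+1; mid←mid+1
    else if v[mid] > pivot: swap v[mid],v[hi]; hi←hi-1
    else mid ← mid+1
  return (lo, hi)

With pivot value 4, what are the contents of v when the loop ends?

[2, 2, 3, 2, 4, 4, 4, 5]

pivot = 4; lo=0, mid=0, hi=7
v[mid]=2<4: swap v[0],v[0]; lo=1,mid=1 → [2, 4, 2, 4, 4, 3, 2, 5]
v[mid]=4=4: mid=2
v[mid]=2<4: swap v[1],v[2]; lo=2,mid=3 → [2, 2, 4, 4, 4, 3, 2, 5]
v[mid]=4=4: mid=4
v[mid]=4=4: mid=5
v[mid]=3<4: swap v[2],v[5]; lo=3,mid=6 → [2, 2, 3, 4, 4, 4, 2, 5]
v[mid]=2<4: swap v[3],v[6]; lo=4,mid=7 → [2, 2, 3, 2, 4, 4, 4, 5]
v[mid]=5>4: swap v[7],v[7]; hi=6 → [2, 2, 3, 2, 4, 4, 4, 5]
end: lo=4, hi=6; v = [2, 2, 3, 2, 4, 4, 4, 5]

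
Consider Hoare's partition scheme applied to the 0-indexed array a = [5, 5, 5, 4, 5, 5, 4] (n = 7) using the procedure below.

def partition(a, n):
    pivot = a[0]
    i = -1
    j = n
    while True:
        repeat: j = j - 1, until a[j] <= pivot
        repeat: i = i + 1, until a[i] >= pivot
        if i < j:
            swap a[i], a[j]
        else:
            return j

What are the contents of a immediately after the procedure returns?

pivot=5
j stops at 6 (4), i stops at 0 (5); swap ⇒ [4, 5, 5, 4, 5, 5, 5]
j stops at 5 (5), i stops at 1 (5); swap ⇒ [4, 5, 5, 4, 5, 5, 5]
j stops at 4 (5), i stops at 2 (5); swap ⇒ [4, 5, 5, 4, 5, 5, 5]
j stops at 3, i stops at 4; i≥j ⇒ return 3. a=[4, 5, 5, 4, 5, 5, 5]

[4, 5, 5, 4, 5, 5, 5]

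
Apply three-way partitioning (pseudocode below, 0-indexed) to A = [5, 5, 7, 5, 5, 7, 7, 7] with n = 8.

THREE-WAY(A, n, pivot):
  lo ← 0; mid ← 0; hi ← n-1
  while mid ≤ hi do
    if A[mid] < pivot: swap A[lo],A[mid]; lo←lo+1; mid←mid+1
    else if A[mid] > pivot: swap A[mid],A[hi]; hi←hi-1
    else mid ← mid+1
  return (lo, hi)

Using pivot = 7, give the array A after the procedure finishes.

pivot = 7; lo=0, mid=0, hi=7
A[mid]=5<7: swap A[0],A[0]; lo=1,mid=1 → [5, 5, 7, 5, 5, 7, 7, 7]
A[mid]=5<7: swap A[1],A[1]; lo=2,mid=2 → [5, 5, 7, 5, 5, 7, 7, 7]
A[mid]=7=7: mid=3
A[mid]=5<7: swap A[2],A[3]; lo=3,mid=4 → [5, 5, 5, 7, 5, 7, 7, 7]
A[mid]=5<7: swap A[3],A[4]; lo=4,mid=5 → [5, 5, 5, 5, 7, 7, 7, 7]
A[mid]=7=7: mid=6
A[mid]=7=7: mid=7
A[mid]=7=7: mid=8
end: lo=4, hi=7; A = [5, 5, 5, 5, 7, 7, 7, 7]

[5, 5, 5, 5, 7, 7, 7, 7]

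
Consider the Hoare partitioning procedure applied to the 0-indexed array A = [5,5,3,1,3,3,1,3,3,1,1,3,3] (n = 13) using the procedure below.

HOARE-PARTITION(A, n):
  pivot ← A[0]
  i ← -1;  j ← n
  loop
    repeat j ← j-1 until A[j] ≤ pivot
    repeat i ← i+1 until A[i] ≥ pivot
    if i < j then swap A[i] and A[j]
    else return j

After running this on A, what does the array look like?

[3,3,3,1,3,3,1,3,3,1,1,5,5]

pivot=5
j stops at 12 (3), i stops at 0 (5); swap ⇒ [3,5,3,1,3,3,1,3,3,1,1,3,5]
j stops at 11 (3), i stops at 1 (5); swap ⇒ [3,3,3,1,3,3,1,3,3,1,1,5,5]
j stops at 10, i stops at 11; i≥j ⇒ return 10. A=[3,3,3,1,3,3,1,3,3,1,1,5,5]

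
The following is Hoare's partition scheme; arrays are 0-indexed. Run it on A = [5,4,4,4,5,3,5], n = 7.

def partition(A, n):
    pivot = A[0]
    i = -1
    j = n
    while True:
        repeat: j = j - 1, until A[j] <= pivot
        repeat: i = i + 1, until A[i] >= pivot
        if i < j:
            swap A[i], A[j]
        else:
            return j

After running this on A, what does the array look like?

pivot=5
j stops at 6 (5), i stops at 0 (5); swap ⇒ [5,4,4,4,5,3,5]
j stops at 5 (3), i stops at 4 (5); swap ⇒ [5,4,4,4,3,5,5]
j stops at 4, i stops at 5; i≥j ⇒ return 4. A=[5,4,4,4,3,5,5]

[5,4,4,4,3,5,5]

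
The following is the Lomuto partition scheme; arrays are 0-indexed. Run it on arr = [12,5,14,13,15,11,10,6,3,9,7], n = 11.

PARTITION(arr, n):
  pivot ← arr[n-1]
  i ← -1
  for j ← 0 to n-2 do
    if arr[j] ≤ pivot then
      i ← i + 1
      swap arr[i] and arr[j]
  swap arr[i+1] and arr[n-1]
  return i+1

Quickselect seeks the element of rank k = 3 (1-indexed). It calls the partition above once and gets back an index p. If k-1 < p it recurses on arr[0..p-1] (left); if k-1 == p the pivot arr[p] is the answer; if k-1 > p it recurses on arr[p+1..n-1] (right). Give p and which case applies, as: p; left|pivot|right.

pivot=7, i=-1
j=0: 12>7, skip
j=1: 5≤7, i=0, swap(0,1) ⇒ [5,12,14,13,15,11,10,6,3,9,7]
j=2: 14>7, skip
j=3: 13>7, skip
j=4: 15>7, skip
j=5: 11>7, skip
j=6: 10>7, skip
j=7: 6≤7, i=1, swap(1,7) ⇒ [5,6,14,13,15,11,10,12,3,9,7]
j=8: 3≤7, i=2, swap(2,8) ⇒ [5,6,3,13,15,11,10,12,14,9,7]
j=9: 9>7, skip
swap(3,10) ⇒ [5,6,3,7,15,11,10,12,14,9,13]; return 3
p = 3; k-1 = 2 < 3 ⇒ left

3; left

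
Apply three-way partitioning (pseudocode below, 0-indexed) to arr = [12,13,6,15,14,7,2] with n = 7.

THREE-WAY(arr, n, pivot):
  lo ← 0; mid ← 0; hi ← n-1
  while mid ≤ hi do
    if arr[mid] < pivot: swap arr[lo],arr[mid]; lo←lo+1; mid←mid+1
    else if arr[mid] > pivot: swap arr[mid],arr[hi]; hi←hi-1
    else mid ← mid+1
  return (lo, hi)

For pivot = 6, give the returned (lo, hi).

(1, 1)

lo=0 mid=0 hi=6
12>6: swap(0,6), hi=5 ⇒ [2,13,6,15,14,7,12]
2<6: swap(0,0), lo=1 mid=1 ⇒ [2,13,6,15,14,7,12]
13>6: swap(1,5), hi=4 ⇒ [2,7,6,15,14,13,12]
7>6: swap(1,4), hi=3 ⇒ [2,14,6,15,7,13,12]
14>6: swap(1,3), hi=2 ⇒ [2,15,6,14,7,13,12]
15>6: swap(1,2), hi=1 ⇒ [2,6,15,14,7,13,12]
6=6: mid=2
done. lo=1 hi=1; arr=[2,6,15,14,7,13,12]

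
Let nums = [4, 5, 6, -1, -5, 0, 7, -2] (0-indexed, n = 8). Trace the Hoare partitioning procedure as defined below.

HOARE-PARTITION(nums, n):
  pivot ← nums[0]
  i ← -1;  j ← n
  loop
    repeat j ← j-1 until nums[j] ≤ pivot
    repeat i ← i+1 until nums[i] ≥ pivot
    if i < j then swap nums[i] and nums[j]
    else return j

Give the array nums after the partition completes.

[-2, 0, -5, -1, 6, 5, 7, 4]

pivot=4
j stops at 7 (-2), i stops at 0 (4); swap ⇒ [-2, 5, 6, -1, -5, 0, 7, 4]
j stops at 5 (0), i stops at 1 (5); swap ⇒ [-2, 0, 6, -1, -5, 5, 7, 4]
j stops at 4 (-5), i stops at 2 (6); swap ⇒ [-2, 0, -5, -1, 6, 5, 7, 4]
j stops at 3, i stops at 4; i≥j ⇒ return 3. nums=[-2, 0, -5, -1, 6, 5, 7, 4]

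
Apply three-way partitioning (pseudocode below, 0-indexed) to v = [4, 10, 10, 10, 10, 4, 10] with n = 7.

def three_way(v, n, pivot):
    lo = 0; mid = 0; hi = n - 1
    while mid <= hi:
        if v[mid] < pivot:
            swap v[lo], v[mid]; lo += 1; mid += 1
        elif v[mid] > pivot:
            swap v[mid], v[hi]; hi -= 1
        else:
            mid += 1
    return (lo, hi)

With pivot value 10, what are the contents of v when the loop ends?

pivot = 10; lo=0, mid=0, hi=6
v[mid]=4<10: swap v[0],v[0]; lo=1,mid=1 → [4, 10, 10, 10, 10, 4, 10]
v[mid]=10=10: mid=2
v[mid]=10=10: mid=3
v[mid]=10=10: mid=4
v[mid]=10=10: mid=5
v[mid]=4<10: swap v[1],v[5]; lo=2,mid=6 → [4, 4, 10, 10, 10, 10, 10]
v[mid]=10=10: mid=7
end: lo=2, hi=6; v = [4, 4, 10, 10, 10, 10, 10]

[4, 4, 10, 10, 10, 10, 10]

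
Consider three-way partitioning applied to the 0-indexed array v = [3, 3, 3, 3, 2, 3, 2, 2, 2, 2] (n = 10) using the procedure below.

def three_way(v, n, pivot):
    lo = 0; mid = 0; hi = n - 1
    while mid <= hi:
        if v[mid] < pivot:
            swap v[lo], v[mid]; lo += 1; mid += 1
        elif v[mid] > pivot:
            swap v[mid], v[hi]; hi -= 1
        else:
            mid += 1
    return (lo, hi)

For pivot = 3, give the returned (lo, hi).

(5, 9)

pivot = 3; lo=0, mid=0, hi=9
v[mid]=3=3: mid=1
v[mid]=3=3: mid=2
v[mid]=3=3: mid=3
v[mid]=3=3: mid=4
v[mid]=2<3: swap v[0],v[4]; lo=1,mid=5 → [2, 3, 3, 3, 3, 3, 2, 2, 2, 2]
v[mid]=3=3: mid=6
v[mid]=2<3: swap v[1],v[6]; lo=2,mid=7 → [2, 2, 3, 3, 3, 3, 3, 2, 2, 2]
v[mid]=2<3: swap v[2],v[7]; lo=3,mid=8 → [2, 2, 2, 3, 3, 3, 3, 3, 2, 2]
v[mid]=2<3: swap v[3],v[8]; lo=4,mid=9 → [2, 2, 2, 2, 3, 3, 3, 3, 3, 2]
v[mid]=2<3: swap v[4],v[9]; lo=5,mid=10 → [2, 2, 2, 2, 2, 3, 3, 3, 3, 3]
end: lo=5, hi=9; v = [2, 2, 2, 2, 2, 3, 3, 3, 3, 3]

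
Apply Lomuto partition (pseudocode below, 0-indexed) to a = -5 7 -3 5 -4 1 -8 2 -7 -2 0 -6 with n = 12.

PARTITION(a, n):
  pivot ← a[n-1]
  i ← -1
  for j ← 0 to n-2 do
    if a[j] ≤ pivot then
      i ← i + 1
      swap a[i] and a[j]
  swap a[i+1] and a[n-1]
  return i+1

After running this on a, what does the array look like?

pivot=-6, i=-1
j=0: -5>-6, skip
j=1: 7>-6, skip
j=2: -3>-6, skip
j=3: 5>-6, skip
j=4: -4>-6, skip
j=5: 1>-6, skip
j=6: -8≤-6, i=0, swap(0,6) ⇒ -8 7 -3 5 -4 1 -5 2 -7 -2 0 -6
j=7: 2>-6, skip
j=8: -7≤-6, i=1, swap(1,8) ⇒ -8 -7 -3 5 -4 1 -5 2 7 -2 0 -6
j=9: -2>-6, skip
j=10: 0>-6, skip
swap(2,11) ⇒ -8 -7 -6 5 -4 1 -5 2 7 -2 0 -3; return 2

-8 -7 -6 5 -4 1 -5 2 7 -2 0 -3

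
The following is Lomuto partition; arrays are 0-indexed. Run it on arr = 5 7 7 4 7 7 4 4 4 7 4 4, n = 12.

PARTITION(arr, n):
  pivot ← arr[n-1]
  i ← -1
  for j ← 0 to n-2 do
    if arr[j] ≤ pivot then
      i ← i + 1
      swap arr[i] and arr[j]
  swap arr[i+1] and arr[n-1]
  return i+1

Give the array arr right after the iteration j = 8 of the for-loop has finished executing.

pivot=4, i=-1
j=0: 5>4, skip
j=1: 7>4, skip
j=2: 7>4, skip
j=3: 4≤4, i=0, swap(0,3) ⇒ 4 7 7 5 7 7 4 4 4 7 4 4
j=4: 7>4, skip
j=5: 7>4, skip
j=6: 4≤4, i=1, swap(1,6) ⇒ 4 4 7 5 7 7 7 4 4 7 4 4
j=7: 4≤4, i=2, swap(2,7) ⇒ 4 4 4 5 7 7 7 7 4 7 4 4
j=8: 4≤4, i=3, swap(3,8) ⇒ 4 4 4 4 7 7 7 7 5 7 4 4
(after j=8) arr = 4 4 4 4 7 7 7 7 5 7 4 4

4 4 4 4 7 7 7 7 5 7 4 4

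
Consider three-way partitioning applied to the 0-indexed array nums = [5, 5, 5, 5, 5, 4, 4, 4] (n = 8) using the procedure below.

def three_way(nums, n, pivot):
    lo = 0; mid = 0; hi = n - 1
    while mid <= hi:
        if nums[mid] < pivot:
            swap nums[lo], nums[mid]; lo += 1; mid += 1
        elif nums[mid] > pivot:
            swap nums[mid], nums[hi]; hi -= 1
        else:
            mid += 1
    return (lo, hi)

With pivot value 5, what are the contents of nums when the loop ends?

[4, 4, 4, 5, 5, 5, 5, 5]

pivot = 5; lo=0, mid=0, hi=7
nums[mid]=5=5: mid=1
nums[mid]=5=5: mid=2
nums[mid]=5=5: mid=3
nums[mid]=5=5: mid=4
nums[mid]=5=5: mid=5
nums[mid]=4<5: swap nums[0],nums[5]; lo=1,mid=6 → [4, 5, 5, 5, 5, 5, 4, 4]
nums[mid]=4<5: swap nums[1],nums[6]; lo=2,mid=7 → [4, 4, 5, 5, 5, 5, 5, 4]
nums[mid]=4<5: swap nums[2],nums[7]; lo=3,mid=8 → [4, 4, 4, 5, 5, 5, 5, 5]
end: lo=3, hi=7; nums = [4, 4, 4, 5, 5, 5, 5, 5]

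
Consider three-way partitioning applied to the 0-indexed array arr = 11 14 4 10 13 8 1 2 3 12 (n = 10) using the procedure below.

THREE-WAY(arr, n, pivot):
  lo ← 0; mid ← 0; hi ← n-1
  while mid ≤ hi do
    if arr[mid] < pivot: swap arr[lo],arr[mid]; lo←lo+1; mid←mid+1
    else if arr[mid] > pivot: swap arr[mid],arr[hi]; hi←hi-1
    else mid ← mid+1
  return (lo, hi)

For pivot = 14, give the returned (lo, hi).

lo=0 mid=0 hi=9
11<14: swap(0,0), lo=1 mid=1 ⇒ 11 14 4 10 13 8 1 2 3 12
14=14: mid=2
4<14: swap(1,2), lo=2 mid=3 ⇒ 11 4 14 10 13 8 1 2 3 12
10<14: swap(2,3), lo=3 mid=4 ⇒ 11 4 10 14 13 8 1 2 3 12
13<14: swap(3,4), lo=4 mid=5 ⇒ 11 4 10 13 14 8 1 2 3 12
8<14: swap(4,5), lo=5 mid=6 ⇒ 11 4 10 13 8 14 1 2 3 12
1<14: swap(5,6), lo=6 mid=7 ⇒ 11 4 10 13 8 1 14 2 3 12
2<14: swap(6,7), lo=7 mid=8 ⇒ 11 4 10 13 8 1 2 14 3 12
3<14: swap(7,8), lo=8 mid=9 ⇒ 11 4 10 13 8 1 2 3 14 12
12<14: swap(8,9), lo=9 mid=10 ⇒ 11 4 10 13 8 1 2 3 12 14
done. lo=9 hi=9; arr=11 4 10 13 8 1 2 3 12 14

(9, 9)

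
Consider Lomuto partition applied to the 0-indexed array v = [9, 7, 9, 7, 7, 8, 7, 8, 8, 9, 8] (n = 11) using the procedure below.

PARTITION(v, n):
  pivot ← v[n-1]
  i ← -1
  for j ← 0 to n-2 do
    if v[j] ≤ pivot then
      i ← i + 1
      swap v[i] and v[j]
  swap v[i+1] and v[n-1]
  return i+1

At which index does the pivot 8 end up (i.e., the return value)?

pivot=8, i=-1
j=0: 9>8, skip
j=1: 7≤8, i=0, swap(0,1) ⇒ [7, 9, 9, 7, 7, 8, 7, 8, 8, 9, 8]
j=2: 9>8, skip
j=3: 7≤8, i=1, swap(1,3) ⇒ [7, 7, 9, 9, 7, 8, 7, 8, 8, 9, 8]
j=4: 7≤8, i=2, swap(2,4) ⇒ [7, 7, 7, 9, 9, 8, 7, 8, 8, 9, 8]
j=5: 8≤8, i=3, swap(3,5) ⇒ [7, 7, 7, 8, 9, 9, 7, 8, 8, 9, 8]
j=6: 7≤8, i=4, swap(4,6) ⇒ [7, 7, 7, 8, 7, 9, 9, 8, 8, 9, 8]
j=7: 8≤8, i=5, swap(5,7) ⇒ [7, 7, 7, 8, 7, 8, 9, 9, 8, 9, 8]
j=8: 8≤8, i=6, swap(6,8) ⇒ [7, 7, 7, 8, 7, 8, 8, 9, 9, 9, 8]
j=9: 9>8, skip
swap(7,10) ⇒ [7, 7, 7, 8, 7, 8, 8, 8, 9, 9, 9]; return 7

7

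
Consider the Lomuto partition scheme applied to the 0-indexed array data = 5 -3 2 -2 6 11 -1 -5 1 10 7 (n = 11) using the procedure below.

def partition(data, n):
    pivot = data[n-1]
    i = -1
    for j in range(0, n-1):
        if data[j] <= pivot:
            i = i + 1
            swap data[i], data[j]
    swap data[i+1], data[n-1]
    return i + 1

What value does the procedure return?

pivot=7, i=-1
j=0: 5≤7, i=0, swap(0,0) ⇒ 5 -3 2 -2 6 11 -1 -5 1 10 7
j=1: -3≤7, i=1, swap(1,1) ⇒ 5 -3 2 -2 6 11 -1 -5 1 10 7
j=2: 2≤7, i=2, swap(2,2) ⇒ 5 -3 2 -2 6 11 -1 -5 1 10 7
j=3: -2≤7, i=3, swap(3,3) ⇒ 5 -3 2 -2 6 11 -1 -5 1 10 7
j=4: 6≤7, i=4, swap(4,4) ⇒ 5 -3 2 -2 6 11 -1 -5 1 10 7
j=5: 11>7, skip
j=6: -1≤7, i=5, swap(5,6) ⇒ 5 -3 2 -2 6 -1 11 -5 1 10 7
j=7: -5≤7, i=6, swap(6,7) ⇒ 5 -3 2 -2 6 -1 -5 11 1 10 7
j=8: 1≤7, i=7, swap(7,8) ⇒ 5 -3 2 -2 6 -1 -5 1 11 10 7
j=9: 10>7, skip
swap(8,10) ⇒ 5 -3 2 -2 6 -1 -5 1 7 10 11; return 8

8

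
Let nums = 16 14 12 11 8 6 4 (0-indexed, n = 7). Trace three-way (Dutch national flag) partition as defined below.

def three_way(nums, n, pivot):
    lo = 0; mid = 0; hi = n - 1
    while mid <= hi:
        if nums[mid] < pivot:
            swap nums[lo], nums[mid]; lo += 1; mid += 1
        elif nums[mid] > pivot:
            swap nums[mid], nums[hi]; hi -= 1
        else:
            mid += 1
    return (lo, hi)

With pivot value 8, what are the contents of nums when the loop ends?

4 6 8 11 12 14 16

pivot = 8; lo=0, mid=0, hi=6
nums[mid]=16>8: swap nums[0],nums[6]; hi=5 → 4 14 12 11 8 6 16
nums[mid]=4<8: swap nums[0],nums[0]; lo=1,mid=1 → 4 14 12 11 8 6 16
nums[mid]=14>8: swap nums[1],nums[5]; hi=4 → 4 6 12 11 8 14 16
nums[mid]=6<8: swap nums[1],nums[1]; lo=2,mid=2 → 4 6 12 11 8 14 16
nums[mid]=12>8: swap nums[2],nums[4]; hi=3 → 4 6 8 11 12 14 16
nums[mid]=8=8: mid=3
nums[mid]=11>8: swap nums[3],nums[3]; hi=2 → 4 6 8 11 12 14 16
end: lo=2, hi=2; nums = 4 6 8 11 12 14 16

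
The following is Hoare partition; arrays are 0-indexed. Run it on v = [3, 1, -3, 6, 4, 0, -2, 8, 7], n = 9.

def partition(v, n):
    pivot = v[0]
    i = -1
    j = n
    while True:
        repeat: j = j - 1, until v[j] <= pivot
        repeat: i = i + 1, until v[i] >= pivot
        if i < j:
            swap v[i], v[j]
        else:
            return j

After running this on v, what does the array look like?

[-2, 1, -3, 0, 4, 6, 3, 8, 7]

pivot=3
j stops at 6 (-2), i stops at 0 (3); swap ⇒ [-2, 1, -3, 6, 4, 0, 3, 8, 7]
j stops at 5 (0), i stops at 3 (6); swap ⇒ [-2, 1, -3, 0, 4, 6, 3, 8, 7]
j stops at 3, i stops at 4; i≥j ⇒ return 3. v=[-2, 1, -3, 0, 4, 6, 3, 8, 7]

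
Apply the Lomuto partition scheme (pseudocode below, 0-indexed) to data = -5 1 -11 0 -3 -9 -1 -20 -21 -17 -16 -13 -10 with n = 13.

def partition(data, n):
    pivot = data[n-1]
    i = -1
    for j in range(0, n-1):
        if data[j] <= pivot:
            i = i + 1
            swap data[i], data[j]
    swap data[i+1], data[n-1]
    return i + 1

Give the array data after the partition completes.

pivot=-10, i=-1
j=0: -5>-10, skip
j=1: 1>-10, skip
j=2: -11≤-10, i=0, swap(0,2) ⇒ -11 1 -5 0 -3 -9 -1 -20 -21 -17 -16 -13 -10
j=3: 0>-10, skip
j=4: -3>-10, skip
j=5: -9>-10, skip
j=6: -1>-10, skip
j=7: -20≤-10, i=1, swap(1,7) ⇒ -11 -20 -5 0 -3 -9 -1 1 -21 -17 -16 -13 -10
j=8: -21≤-10, i=2, swap(2,8) ⇒ -11 -20 -21 0 -3 -9 -1 1 -5 -17 -16 -13 -10
j=9: -17≤-10, i=3, swap(3,9) ⇒ -11 -20 -21 -17 -3 -9 -1 1 -5 0 -16 -13 -10
j=10: -16≤-10, i=4, swap(4,10) ⇒ -11 -20 -21 -17 -16 -9 -1 1 -5 0 -3 -13 -10
j=11: -13≤-10, i=5, swap(5,11) ⇒ -11 -20 -21 -17 -16 -13 -1 1 -5 0 -3 -9 -10
swap(6,12) ⇒ -11 -20 -21 -17 -16 -13 -10 1 -5 0 -3 -9 -1; return 6

-11 -20 -21 -17 -16 -13 -10 1 -5 0 -3 -9 -1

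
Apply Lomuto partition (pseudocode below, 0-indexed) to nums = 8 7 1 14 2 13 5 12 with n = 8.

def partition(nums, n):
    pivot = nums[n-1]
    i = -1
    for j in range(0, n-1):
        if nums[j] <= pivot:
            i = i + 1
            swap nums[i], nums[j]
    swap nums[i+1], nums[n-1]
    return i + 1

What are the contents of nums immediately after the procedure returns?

pivot = nums[7] = 12; i = -1
j=0: nums[0]=8 ≤ 12 → i=0, swap nums[0],nums[0] (no change) → 8 7 1 14 2 13 5 12
j=1: nums[1]=7 ≤ 12 → i=1, swap nums[1],nums[1] (no change) → 8 7 1 14 2 13 5 12
j=2: nums[2]=1 ≤ 12 → i=2, swap nums[2],nums[2] (no change) → 8 7 1 14 2 13 5 12
j=3: nums[3]=14 > 12 → no swap
j=4: nums[4]=2 ≤ 12 → i=3, swap nums[3],nums[4] → 8 7 1 2 14 13 5 12
j=5: nums[5]=13 > 12 → no swap
j=6: nums[6]=5 ≤ 12 → i=4, swap nums[4],nums[6] → 8 7 1 2 5 13 14 12
final swap nums[5],nums[7] → 8 7 1 2 5 12 14 13; return 5

8 7 1 2 5 12 14 13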